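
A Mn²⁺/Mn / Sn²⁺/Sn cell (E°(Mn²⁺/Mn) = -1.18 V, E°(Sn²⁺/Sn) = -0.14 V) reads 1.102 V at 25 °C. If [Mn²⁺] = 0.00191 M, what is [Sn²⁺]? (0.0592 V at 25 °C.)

0.24 M

From the Nernst equation, log Q = n(E° − E)/0.0592 = 2(1.04 − 1.102)/0.0592 = -2.095, so Q = 0.00804.
With Q = [Mn²⁺]/[Sn²⁺] and the known concentrations, [Sn²⁺] in the denominator gives [Sn²⁺] = 0.24 M.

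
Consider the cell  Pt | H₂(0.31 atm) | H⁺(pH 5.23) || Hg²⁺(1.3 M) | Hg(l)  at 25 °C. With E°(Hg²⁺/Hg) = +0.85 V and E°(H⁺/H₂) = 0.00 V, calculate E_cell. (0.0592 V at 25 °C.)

The Hg²⁺/Hg couple is the cathode, so E°_cell = 0.85 V; n = 2.
[H⁺] = 10^(−5.23) = 5.9 × 10^-6 M, and Q = [H⁺]^2 / ([Hg²⁺]·P(H₂)) = 8.6 × 10^-11.
E = E° − (0.0592/2) log Q = 0.85 − (0.0592/2)(-10.065) = 1.148 V.

1.15 V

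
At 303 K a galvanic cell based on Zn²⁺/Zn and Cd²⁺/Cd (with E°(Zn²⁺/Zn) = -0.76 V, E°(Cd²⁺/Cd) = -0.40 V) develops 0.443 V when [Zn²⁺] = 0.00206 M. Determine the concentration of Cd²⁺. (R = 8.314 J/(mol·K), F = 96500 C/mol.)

From the Nernst equation, ln Q = nF(E° − E)/RT = 2×96500×(0.36 − 0.443)/(8.314×303) = -6.359, so Q = 0.00173.
With Q = [Zn²⁺]/[Cd²⁺] and the known concentrations, [Cd²⁺] in the denominator gives [Cd²⁺] = 1.2 M.

1.2 M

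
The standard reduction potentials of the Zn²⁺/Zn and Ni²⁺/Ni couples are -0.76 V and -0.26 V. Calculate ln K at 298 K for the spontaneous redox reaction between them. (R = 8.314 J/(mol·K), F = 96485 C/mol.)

ln K = 38.9

E°_cell = -0.26 − (-0.76) = 0.50 V, with n = 2 electrons transferred.
At equilibrium E = 0, so the Nernst equation gives ln K = nFE°/RT = (2)(96485)(0.50)/((8.314)(298)) = 38.94.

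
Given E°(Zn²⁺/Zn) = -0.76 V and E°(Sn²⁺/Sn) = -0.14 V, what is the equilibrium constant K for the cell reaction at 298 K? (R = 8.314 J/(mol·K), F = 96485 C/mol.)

E°_cell = -0.14 − (-0.76) = 0.62 V, with n = 2 electrons transferred.
At equilibrium E = 0, so the Nernst equation gives ln K = nFE°/RT = (2)(96485)(0.62)/((8.314)(298)) = 48.29.
K = e^48.29 = 9.4 × 10^20.

9.4 × 10^20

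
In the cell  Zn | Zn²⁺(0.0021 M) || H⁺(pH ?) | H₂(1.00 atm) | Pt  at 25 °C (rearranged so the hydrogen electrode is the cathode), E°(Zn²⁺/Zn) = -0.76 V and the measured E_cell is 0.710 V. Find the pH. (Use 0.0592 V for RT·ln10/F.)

E°_cell = 0.76 V and n = 2.
log Q = n(E° − E)/0.0592 = 2×(0.76 − 0.710)/0.0592 = 1.689.
With Q = [Zn²⁺]·P(H₂) / [H⁺]^2, solving for [H⁺] gives log[H⁺] = -2.183, so pH = 2.18.

pH = 2.18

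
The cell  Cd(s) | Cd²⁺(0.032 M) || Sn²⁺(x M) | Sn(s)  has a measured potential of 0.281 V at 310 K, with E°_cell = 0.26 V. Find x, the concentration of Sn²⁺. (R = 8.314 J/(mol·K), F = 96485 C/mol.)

From the Nernst equation, ln Q = nF(E° − E)/RT = 2×96485×(0.26 − 0.281)/(8.314×310) = -1.572, so Q = 0.208.
With Q = [Cd²⁺]/[Sn²⁺] and the known concentrations, [Sn²⁺] in the denominator gives [Sn²⁺] = 0.15 M.

0.15 M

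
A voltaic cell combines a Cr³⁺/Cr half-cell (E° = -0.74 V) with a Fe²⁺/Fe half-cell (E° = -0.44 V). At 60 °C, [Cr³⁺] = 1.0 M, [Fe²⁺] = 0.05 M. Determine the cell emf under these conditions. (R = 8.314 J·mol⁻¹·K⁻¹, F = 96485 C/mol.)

The Fe²⁺/Fe couple has the higher reduction potential and acts as the cathode, so E°_cell = -0.44 − (-0.74) = 0.30 V.
Balancing electrons gives n = 6; the reaction quotient is Q = [Cr³⁺]^2/[Fe²⁺]^3 = 8000.
E = E° − (RT/nF) ln Q = 0.30 − (8.314×333)/(6×96485) × (8.987) = 0.300 − 0.043 = 0.257 V.

0.257 V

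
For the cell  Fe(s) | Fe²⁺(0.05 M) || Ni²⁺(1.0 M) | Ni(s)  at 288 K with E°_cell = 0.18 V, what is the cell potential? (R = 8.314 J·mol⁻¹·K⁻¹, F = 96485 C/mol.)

0.217 V

Balancing electrons gives n = 2; the reaction quotient is Q = [Fe²⁺]/[Ni²⁺] = 0.0500.
E = E° − (RT/nF) ln Q = 0.18 − (8.314×288)/(2×96485) × (-2.996) = 0.180 + 0.037 = 0.217 V.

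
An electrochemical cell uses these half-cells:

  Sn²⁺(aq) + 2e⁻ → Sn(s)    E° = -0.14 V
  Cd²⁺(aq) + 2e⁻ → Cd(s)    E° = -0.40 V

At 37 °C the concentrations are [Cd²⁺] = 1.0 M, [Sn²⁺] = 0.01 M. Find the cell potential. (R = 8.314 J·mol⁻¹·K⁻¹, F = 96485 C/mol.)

The Sn²⁺/Sn couple has the higher reduction potential and acts as the cathode, so E°_cell = -0.14 − (-0.40) = 0.26 V.
Balancing electrons gives n = 2; the reaction quotient is Q = [Cd²⁺]/[Sn²⁺] = 100.
E = E° − (RT/nF) ln Q = 0.26 − (8.314×310)/(2×96485) × (4.605) = 0.260 − 0.062 = 0.198 V.

0.198 V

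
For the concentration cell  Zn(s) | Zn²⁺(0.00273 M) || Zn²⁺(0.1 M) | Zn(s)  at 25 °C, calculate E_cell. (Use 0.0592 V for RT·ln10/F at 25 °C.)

0.046 V

Both half-cells are Zn²⁺/Zn, so E°_cell = 0. The concentrated side is the cathode; the cell reaction moves Zn²⁺ from high to low concentration with n = 2.
Q = [Zn²⁺]_dilute/[Zn²⁺]_conc = 0.00273/0.1 = 0.0273.
E = 0 − (0.0592/2) log Q = −(0.0592/2)(-1.564) = 0.0463 V.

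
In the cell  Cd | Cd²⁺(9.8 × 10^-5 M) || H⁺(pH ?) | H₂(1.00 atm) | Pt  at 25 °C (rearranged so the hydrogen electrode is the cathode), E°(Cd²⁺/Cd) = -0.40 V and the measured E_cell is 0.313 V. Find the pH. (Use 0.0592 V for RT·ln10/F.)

pH = 3.47

E°_cell = 0.40 V and n = 2.
log Q = n(E° − E)/0.0592 = 2×(0.40 − 0.313)/0.0592 = 2.939.
With Q = [Cd²⁺]·P(H₂) / [H⁺]^2, solving for [H⁺] gives log[H⁺] = -3.474, so pH = 3.47.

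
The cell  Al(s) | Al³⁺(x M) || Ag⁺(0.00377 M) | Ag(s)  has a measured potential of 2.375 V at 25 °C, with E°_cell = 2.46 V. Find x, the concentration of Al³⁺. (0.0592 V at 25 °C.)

From the Nernst equation, log Q = n(E° − E)/0.0592 = 3(2.46 − 2.375)/0.0592 = 4.307, so Q = 2.03 × 10^4.
With Q = [Al³⁺]/[Ag⁺]^3 and the known concentrations, [Al³⁺] in the numerator gives [Al³⁺] = 0.0011 M.

0.0011 M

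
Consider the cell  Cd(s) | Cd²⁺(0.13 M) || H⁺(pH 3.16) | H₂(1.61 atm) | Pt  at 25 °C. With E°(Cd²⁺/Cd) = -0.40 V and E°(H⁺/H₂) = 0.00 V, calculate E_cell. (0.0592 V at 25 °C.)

0.23 V

The hydrogen couple is the cathode, so E°_cell = 0.40 V; n = 2.
[H⁺] = 10^(−3.16) = 6.9 × 10^-4 M, and Q = [Cd²⁺]·P(H₂) / [H⁺]^2 = 4.37 × 10^5.
E = E° − (0.0592/2) log Q = 0.40 − (0.0592/2)(5.641) = 0.233 V.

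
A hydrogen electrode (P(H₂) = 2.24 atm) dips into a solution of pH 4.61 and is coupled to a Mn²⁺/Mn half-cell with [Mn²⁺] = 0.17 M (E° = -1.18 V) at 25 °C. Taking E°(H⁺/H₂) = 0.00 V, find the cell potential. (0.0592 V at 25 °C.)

0.92 V

The hydrogen couple is the cathode, so E°_cell = 1.18 V; n = 2.
[H⁺] = 10^(−4.61) = 2.5 × 10^-5 M, and Q = [Mn²⁺]·P(H₂) / [H⁺]^2 = 6.32 × 10^8.
E = E° − (0.0592/2) log Q = 1.18 − (0.0592/2)(8.801) = 0.919 V.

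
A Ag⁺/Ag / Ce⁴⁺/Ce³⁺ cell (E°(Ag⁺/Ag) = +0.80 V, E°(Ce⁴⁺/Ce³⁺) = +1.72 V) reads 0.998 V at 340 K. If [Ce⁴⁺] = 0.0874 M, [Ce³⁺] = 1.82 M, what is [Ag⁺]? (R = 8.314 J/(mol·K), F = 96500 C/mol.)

From the Nernst equation, ln Q = nF(E° − E)/RT = 1×96500×(0.92 − 0.998)/(8.314×340) = -2.663, so Q = 0.0698.
With Q = [Ag⁺]·[Ce³⁺]/[Ce⁴⁺] and the known concentrations, [Ag⁺] in the numerator gives [Ag⁺] = 0.0033 M.

0.0033 M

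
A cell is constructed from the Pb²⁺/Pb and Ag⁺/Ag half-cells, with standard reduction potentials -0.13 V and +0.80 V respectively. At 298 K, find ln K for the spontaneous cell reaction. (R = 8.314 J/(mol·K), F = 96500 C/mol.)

E°_cell = +0.80 − (-0.13) = 0.93 V, with n = 2 electrons transferred.
At equilibrium E = 0, so the Nernst equation gives ln K = nFE°/RT = (2)(96500)(0.93)/((8.314)(298)) = 72.45.

ln K = 72.4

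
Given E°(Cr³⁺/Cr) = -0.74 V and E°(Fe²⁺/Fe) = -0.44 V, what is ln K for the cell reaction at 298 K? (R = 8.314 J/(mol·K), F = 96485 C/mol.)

ln K = 70.1

E°_cell = -0.44 − (-0.74) = 0.30 V, with n = 6 electrons transferred.
At equilibrium E = 0, so the Nernst equation gives ln K = nFE°/RT = (6)(96485)(0.30)/((8.314)(298)) = 70.10.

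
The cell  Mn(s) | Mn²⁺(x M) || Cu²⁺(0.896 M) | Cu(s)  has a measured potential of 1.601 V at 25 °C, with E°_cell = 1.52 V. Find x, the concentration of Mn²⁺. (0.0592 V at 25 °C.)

From the Nernst equation, log Q = n(E° − E)/0.0592 = 2(1.52 − 1.601)/0.0592 = -2.736, so Q = 0.00183.
With Q = [Mn²⁺]/[Cu²⁺] and the known concentrations, [Mn²⁺] in the numerator gives [Mn²⁺] = 0.0016 M.

0.0016 M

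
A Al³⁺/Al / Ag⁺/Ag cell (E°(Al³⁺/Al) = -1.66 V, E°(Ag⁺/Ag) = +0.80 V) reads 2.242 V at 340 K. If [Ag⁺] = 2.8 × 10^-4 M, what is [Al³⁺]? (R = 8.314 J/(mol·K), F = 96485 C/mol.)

From the Nernst equation, ln Q = nF(E° − E)/RT = 3×96485×(2.46 − 2.242)/(8.314×340) = 22.323, so Q = 4.95 × 10^9.
With Q = [Al³⁺]/[Ag⁺]^3 and the known concentrations, [Al³⁺] in the numerator gives [Al³⁺] = 0.11 M.

0.11 M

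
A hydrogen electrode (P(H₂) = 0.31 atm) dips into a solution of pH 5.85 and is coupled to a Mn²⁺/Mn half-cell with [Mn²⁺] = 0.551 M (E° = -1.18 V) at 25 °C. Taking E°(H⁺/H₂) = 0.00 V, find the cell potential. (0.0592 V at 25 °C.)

The hydrogen couple is the cathode, so E°_cell = 1.18 V; n = 2.
[H⁺] = 10^(−5.85) = 1.4 × 10^-6 M, and Q = [Mn²⁺]·P(H₂) / [H⁺]^2 = 8.56 × 10^10.
E = E° − (0.0592/2) log Q = 1.18 − (0.0592/2)(10.933) = 0.856 V.

0.86 V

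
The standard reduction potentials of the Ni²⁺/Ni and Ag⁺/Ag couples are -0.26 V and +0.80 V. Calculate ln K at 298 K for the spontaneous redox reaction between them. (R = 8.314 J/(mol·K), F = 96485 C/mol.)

ln K = 82.6

E°_cell = +0.80 − (-0.26) = 1.06 V, with n = 2 electrons transferred.
At equilibrium E = 0, so the Nernst equation gives ln K = nFE°/RT = (2)(96485)(1.06)/((8.314)(298)) = 82.56.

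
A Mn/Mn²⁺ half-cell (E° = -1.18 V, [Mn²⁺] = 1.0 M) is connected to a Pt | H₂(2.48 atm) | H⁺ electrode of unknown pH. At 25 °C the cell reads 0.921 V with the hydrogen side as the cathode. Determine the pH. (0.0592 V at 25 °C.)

E°_cell = 1.18 V and n = 2.
log Q = n(E° − E)/0.0592 = 2×(1.18 − 0.921)/0.0592 = 8.750.
With Q = [Mn²⁺]·P(H₂) / [H⁺]^2, solving for [H⁺] gives log[H⁺] = -4.178, so pH = 4.18.

pH = 4.18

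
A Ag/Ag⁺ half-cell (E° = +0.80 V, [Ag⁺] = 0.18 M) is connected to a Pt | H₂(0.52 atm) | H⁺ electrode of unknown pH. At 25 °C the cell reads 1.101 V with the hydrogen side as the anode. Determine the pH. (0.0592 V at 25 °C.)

E°_cell = 0.80 V and n = 2.
log Q = n(E° − E)/0.0592 = 2×(0.80 − 1.101)/0.0592 = -10.169.
With Q = [H⁺]^2 / ([Ag⁺]^2·P(H₂)), solving for [H⁺] gives log[H⁺] = -5.971, so pH = 5.97.

pH = 5.97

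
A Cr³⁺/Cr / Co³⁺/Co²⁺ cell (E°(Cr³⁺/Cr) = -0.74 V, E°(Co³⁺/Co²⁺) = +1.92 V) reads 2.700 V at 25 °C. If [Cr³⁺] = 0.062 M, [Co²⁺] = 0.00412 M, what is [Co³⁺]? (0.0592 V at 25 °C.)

0.0077 M

From the Nernst equation, log Q = n(E° − E)/0.0592 = 3(2.66 − 2.700)/0.0592 = -2.027, so Q = 0.00940.
With Q = [Cr³⁺]·[Co²⁺]^3/[Co³⁺]^3 and the known concentrations, [Co³⁺]^3 in the denominator gives [Co³⁺] = 0.0077 M.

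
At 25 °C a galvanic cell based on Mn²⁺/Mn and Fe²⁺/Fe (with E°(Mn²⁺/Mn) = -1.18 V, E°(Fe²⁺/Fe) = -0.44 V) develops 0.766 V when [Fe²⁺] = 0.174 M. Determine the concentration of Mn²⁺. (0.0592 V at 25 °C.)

From the Nernst equation, log Q = n(E° − E)/0.0592 = 2(0.74 − 0.766)/0.0592 = -0.878, so Q = 0.132.
With Q = [Mn²⁺]/[Fe²⁺] and the known concentrations, [Mn²⁺] in the numerator gives [Mn²⁺] = 0.023 M.

0.023 M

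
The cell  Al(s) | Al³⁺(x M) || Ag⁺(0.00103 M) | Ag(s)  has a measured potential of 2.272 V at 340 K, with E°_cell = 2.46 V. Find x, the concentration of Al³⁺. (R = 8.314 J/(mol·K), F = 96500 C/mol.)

From the Nernst equation, ln Q = nF(E° − E)/RT = 3×96500×(2.46 − 2.272)/(8.314×340) = 19.254, so Q = 2.3 × 10^8.
With Q = [Al³⁺]/[Ag⁺]^3 and the known concentrations, [Al³⁺] in the numerator gives [Al³⁺] = 0.25 M.

0.25 M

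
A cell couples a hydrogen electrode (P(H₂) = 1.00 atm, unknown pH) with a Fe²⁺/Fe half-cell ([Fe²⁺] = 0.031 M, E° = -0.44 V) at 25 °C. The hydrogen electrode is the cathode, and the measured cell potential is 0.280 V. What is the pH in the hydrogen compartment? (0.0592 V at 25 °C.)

E°_cell = 0.44 V and n = 2.
log Q = n(E° − E)/0.0592 = 2×(0.44 − 0.280)/0.0592 = 5.405.
With Q = [Fe²⁺]·P(H₂) / [H⁺]^2, solving for [H⁺] gives log[H⁺] = -3.457, so pH = 3.46.

pH = 3.46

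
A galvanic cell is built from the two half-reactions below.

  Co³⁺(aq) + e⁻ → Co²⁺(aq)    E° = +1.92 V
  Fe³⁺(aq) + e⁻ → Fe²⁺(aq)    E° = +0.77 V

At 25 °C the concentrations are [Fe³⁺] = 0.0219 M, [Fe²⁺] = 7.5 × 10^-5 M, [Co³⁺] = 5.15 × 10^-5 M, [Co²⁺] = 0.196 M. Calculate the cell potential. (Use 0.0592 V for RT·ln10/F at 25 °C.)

The Co³⁺/Co²⁺ couple has the higher reduction potential and acts as the cathode, so E°_cell = +1.92 − (+0.77) = 1.15 V.
Balancing electrons gives n = 1; the reaction quotient is Q = [Fe³⁺]·[Co²⁺]/([Fe²⁺]·[Co³⁺]) = 1.11 × 10^6.
At 25 °C, E = E° − (0.0592/n) log Q = 1.15 − (0.0592/1)(6.046) = 1.150 − 0.358 = 0.792 V.

0.792 V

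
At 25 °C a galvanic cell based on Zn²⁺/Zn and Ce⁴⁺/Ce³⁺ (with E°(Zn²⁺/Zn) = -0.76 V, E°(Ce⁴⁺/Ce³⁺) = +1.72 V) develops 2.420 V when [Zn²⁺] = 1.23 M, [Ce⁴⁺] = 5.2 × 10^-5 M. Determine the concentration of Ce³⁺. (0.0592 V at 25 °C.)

From the Nernst equation, log Q = n(E° − E)/0.0592 = 2(2.48 − 2.420)/0.0592 = 2.027, so Q = 106.
With Q = [Zn²⁺]·[Ce³⁺]^2/[Ce⁴⁺]^2 and the known concentrations, [Ce³⁺]^2 in the numerator gives [Ce³⁺] = 4.8 × 10^-4 M.

4.8 × 10^-4 M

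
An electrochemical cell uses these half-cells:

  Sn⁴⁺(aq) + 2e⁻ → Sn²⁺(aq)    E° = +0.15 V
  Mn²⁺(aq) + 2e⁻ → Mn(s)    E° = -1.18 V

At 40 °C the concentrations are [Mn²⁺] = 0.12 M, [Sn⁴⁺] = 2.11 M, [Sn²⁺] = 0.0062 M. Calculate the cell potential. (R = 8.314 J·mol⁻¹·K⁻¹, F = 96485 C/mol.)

The Sn⁴⁺/Sn²⁺ couple has the higher reduction potential and acts as the cathode, so E°_cell = +0.15 − (-1.18) = 1.33 V.
Balancing electrons gives n = 2; the reaction quotient is Q = [Mn²⁺]·[Sn²⁺]/[Sn⁴⁺] = 3.53 × 10^-4.
E = E° − (RT/nF) ln Q = 1.33 − (8.314×313)/(2×96485) × (-7.950) = 1.330 + 0.107 = 1.437 V.

1.44 V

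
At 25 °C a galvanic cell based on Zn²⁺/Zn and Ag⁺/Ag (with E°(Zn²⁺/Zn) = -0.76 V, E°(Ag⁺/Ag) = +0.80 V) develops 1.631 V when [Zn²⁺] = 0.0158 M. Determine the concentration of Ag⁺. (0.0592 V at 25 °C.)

2.0 M

From the Nernst equation, log Q = n(E° − E)/0.0592 = 2(1.56 − 1.631)/0.0592 = -2.399, so Q = 0.00399.
With Q = [Zn²⁺]/[Ag⁺]^2 and the known concentrations, [Ag⁺]^2 in the denominator gives [Ag⁺] = 2.0 M.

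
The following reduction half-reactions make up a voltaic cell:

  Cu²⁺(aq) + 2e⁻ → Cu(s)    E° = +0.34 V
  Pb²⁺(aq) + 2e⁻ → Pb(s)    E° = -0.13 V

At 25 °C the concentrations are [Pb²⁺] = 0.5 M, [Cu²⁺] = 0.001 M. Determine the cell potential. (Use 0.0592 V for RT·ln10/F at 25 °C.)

The Cu²⁺/Cu couple has the higher reduction potential and acts as the cathode, so E°_cell = +0.34 − (-0.13) = 0.47 V.
Balancing electrons gives n = 2; the reaction quotient is Q = [Pb²⁺]/[Cu²⁺] = 500.
At 25 °C, E = E° − (0.0592/n) log Q = 0.47 − (0.0592/2)(2.699) = 0.470 − 0.080 = 0.390 V.

0.390 V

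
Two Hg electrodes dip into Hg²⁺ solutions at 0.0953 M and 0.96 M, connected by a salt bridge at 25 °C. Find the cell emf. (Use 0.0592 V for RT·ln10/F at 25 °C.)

0.030 V

Both half-cells are Hg²⁺/Hg, so E°_cell = 0. The concentrated side is the cathode; the cell reaction moves Hg²⁺ from high to low concentration with n = 2.
Q = [Hg²⁺]_dilute/[Hg²⁺]_conc = 0.0953/0.96 = 0.0993.
E = 0 − (0.0592/2) log Q = −(0.0592/2)(-1.003) = 0.0297 V.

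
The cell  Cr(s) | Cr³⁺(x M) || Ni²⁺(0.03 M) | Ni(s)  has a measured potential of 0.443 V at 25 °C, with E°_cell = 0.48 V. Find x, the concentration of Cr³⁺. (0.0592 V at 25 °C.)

From the Nernst equation, log Q = n(E° − E)/0.0592 = 6(0.48 − 0.443)/0.0592 = 3.750, so Q = 5620.
With Q = [Cr³⁺]^2/[Ni²⁺]^3 and the known concentrations, [Cr³⁺]^2 in the numerator gives [Cr³⁺] = 0.39 M.

0.39 M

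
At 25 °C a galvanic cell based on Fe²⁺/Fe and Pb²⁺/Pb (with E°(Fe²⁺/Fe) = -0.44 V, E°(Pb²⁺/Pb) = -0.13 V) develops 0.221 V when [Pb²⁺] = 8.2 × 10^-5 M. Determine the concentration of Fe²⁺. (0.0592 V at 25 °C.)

From the Nernst equation, log Q = n(E° − E)/0.0592 = 2(0.31 − 0.221)/0.0592 = 3.007, so Q = 1020.
With Q = [Fe²⁺]/[Pb²⁺] and the known concentrations, [Fe²⁺] in the numerator gives [Fe²⁺] = 0.083 M.

0.083 M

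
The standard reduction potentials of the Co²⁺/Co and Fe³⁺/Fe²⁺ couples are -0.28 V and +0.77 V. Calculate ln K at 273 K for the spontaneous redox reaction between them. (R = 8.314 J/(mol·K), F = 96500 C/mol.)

E°_cell = +0.77 − (-0.28) = 1.05 V, with n = 2 electrons transferred.
At equilibrium E = 0, so the Nernst equation gives ln K = nFE°/RT = (2)(96500)(1.05)/((8.314)(273)) = 89.28.

ln K = 89.3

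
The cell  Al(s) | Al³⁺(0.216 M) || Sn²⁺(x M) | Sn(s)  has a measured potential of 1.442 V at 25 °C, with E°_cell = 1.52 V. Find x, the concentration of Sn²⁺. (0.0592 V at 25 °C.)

8.3 × 10^-4 M

From the Nernst equation, log Q = n(E° − E)/0.0592 = 6(1.52 − 1.442)/0.0592 = 7.905, so Q = 8.04 × 10^7.
With Q = [Al³⁺]^2/[Sn²⁺]^3 and the known concentrations, [Sn²⁺]^3 in the denominator gives [Sn²⁺] = 8.3 × 10^-4 M.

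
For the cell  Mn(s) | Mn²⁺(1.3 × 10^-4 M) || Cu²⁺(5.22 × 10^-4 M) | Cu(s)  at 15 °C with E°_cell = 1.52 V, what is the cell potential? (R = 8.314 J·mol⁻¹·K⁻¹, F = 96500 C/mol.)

Balancing electrons gives n = 2; the reaction quotient is Q = [Mn²⁺]/[Cu²⁺] = 0.249.
E = E° − (RT/nF) ln Q = 1.52 − (8.314×288)/(2×96500) × (-1.390) = 1.520 + 0.017 = 1.537 V.

1.54 V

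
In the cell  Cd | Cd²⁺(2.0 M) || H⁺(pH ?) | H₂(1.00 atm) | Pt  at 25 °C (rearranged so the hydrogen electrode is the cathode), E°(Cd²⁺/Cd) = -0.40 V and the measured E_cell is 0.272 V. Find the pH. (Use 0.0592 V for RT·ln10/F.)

pH = 2.01

E°_cell = 0.40 V and n = 2.
log Q = n(E° − E)/0.0592 = 2×(0.40 − 0.272)/0.0592 = 4.324.
With Q = [Cd²⁺]·P(H₂) / [H⁺]^2, solving for [H⁺] gives log[H⁺] = -2.012, so pH = 2.01.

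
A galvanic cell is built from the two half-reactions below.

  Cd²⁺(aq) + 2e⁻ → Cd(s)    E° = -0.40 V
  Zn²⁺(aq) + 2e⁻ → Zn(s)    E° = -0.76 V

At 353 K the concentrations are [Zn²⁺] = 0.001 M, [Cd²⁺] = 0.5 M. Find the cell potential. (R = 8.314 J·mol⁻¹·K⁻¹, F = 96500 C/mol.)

The Cd²⁺/Cd couple has the higher reduction potential and acts as the cathode, so E°_cell = -0.40 − (-0.76) = 0.36 V.
Balancing electrons gives n = 2; the reaction quotient is Q = [Zn²⁺]/[Cd²⁺] = 0.00200.
E = E° − (RT/nF) ln Q = 0.36 − (8.314×353)/(2×96500) × (-6.215) = 0.360 + 0.095 = 0.455 V.

0.455 V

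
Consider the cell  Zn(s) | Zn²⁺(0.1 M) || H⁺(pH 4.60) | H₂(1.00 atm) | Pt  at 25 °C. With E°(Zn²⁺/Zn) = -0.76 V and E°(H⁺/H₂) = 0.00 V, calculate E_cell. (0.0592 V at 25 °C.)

0.52 V

The hydrogen couple is the cathode, so E°_cell = 0.76 V; n = 2.
[H⁺] = 10^(−4.60) = 2.5 × 10^-5 M, and Q = [Zn²⁺]·P(H₂) / [H⁺]^2 = 1.58 × 10^8.
E = E° − (0.0592/2) log Q = 0.76 − (0.0592/2)(8.200) = 0.517 V.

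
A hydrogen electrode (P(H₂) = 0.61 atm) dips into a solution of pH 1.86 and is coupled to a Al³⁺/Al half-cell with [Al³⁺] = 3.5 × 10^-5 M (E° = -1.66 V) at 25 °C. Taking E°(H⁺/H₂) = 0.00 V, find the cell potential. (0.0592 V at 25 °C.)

1.64 V

The hydrogen couple is the cathode, so E°_cell = 1.66 V; n = 6.
[H⁺] = 10^(−1.86) = 0.014 M, and Q = [Al³⁺]^2·P(H₂)^3 / [H⁺]^6 = 40.2.
E = E° − (0.0592/6) log Q = 1.66 − (0.0592/6)(1.604) = 1.644 V.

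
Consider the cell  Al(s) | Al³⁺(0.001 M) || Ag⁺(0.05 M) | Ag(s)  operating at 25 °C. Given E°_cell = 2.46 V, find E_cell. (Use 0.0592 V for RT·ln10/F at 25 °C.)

2.44 V

Balancing electrons gives n = 3; the reaction quotient is Q = [Al³⁺]/[Ag⁺]^3 = 8.00.
At 25 °C, E = E° − (0.0592/n) log Q = 2.46 − (0.0592/3)(0.903) = 2.460 − 0.018 = 2.442 V.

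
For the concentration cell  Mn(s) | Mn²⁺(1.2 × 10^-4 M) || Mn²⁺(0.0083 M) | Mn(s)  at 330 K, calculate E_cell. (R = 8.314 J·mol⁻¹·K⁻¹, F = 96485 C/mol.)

0.060 V

Both half-cells are Mn²⁺/Mn, so E°_cell = 0. The concentrated side is the cathode; the cell reaction moves Mn²⁺ from high to low concentration with n = 2.
Q = [Mn²⁺]_dilute/[Mn²⁺]_conc = 1.2 × 10^-4/0.0083 = 0.0145.
E = 0 − (RT/nF) ln Q = −((8.314×330)/(2×96485))(-4.237) = 0.0602 V.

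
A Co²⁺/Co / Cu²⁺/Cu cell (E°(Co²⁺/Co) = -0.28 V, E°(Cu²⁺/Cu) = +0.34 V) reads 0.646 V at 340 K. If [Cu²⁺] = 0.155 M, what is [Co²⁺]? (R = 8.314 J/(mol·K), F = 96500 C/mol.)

0.026 M

From the Nernst equation, ln Q = nF(E° − E)/RT = 2×96500×(0.62 − 0.646)/(8.314×340) = -1.775, so Q = 0.169.
With Q = [Co²⁺]/[Cu²⁺] and the known concentrations, [Co²⁺] in the numerator gives [Co²⁺] = 0.026 M.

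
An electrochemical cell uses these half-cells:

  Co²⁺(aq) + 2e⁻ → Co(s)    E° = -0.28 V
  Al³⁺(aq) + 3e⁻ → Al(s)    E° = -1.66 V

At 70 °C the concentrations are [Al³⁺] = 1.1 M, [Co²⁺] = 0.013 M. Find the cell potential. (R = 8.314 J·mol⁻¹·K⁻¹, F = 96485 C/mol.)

The Co²⁺/Co couple has the higher reduction potential and acts as the cathode, so E°_cell = -0.28 − (-1.66) = 1.38 V.
Balancing electrons gives n = 6; the reaction quotient is Q = [Al³⁺]^2/[Co²⁺]^3 = 5.51 × 10^5.
E = E° − (RT/nF) ln Q = 1.38 − (8.314×343)/(6×96485) × (13.219) = 1.380 − 0.065 = 1.315 V.

1.31 V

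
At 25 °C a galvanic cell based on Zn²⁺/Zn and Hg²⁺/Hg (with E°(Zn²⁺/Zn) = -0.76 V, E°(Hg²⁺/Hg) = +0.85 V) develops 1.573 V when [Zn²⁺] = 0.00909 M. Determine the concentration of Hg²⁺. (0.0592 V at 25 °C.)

From the Nernst equation, log Q = n(E° − E)/0.0592 = 2(1.61 − 1.573)/0.0592 = 1.250, so Q = 17.8.
With Q = [Zn²⁺]/[Hg²⁺] and the known concentrations, [Hg²⁺] in the denominator gives [Hg²⁺] = 5.1 × 10^-4 M.

5.1 × 10^-4 M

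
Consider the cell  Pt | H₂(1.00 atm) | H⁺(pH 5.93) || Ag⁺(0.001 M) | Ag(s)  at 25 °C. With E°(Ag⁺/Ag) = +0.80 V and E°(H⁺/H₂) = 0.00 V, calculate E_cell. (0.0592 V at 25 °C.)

The Ag⁺/Ag couple is the cathode, so E°_cell = 0.80 V; n = 2.
[H⁺] = 10^(−5.93) = 1.2 × 10^-6 M, and Q = [H⁺]^2 / ([Ag⁺]^2·P(H₂)) = 1.38 × 10^-6.
E = E° − (0.0592/2) log Q = 0.80 − (0.0592/2)(-5.860) = 0.973 V.

0.97 V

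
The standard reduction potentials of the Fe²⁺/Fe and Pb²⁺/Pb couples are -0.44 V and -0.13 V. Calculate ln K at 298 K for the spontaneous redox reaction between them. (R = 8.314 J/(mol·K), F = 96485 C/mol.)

E°_cell = -0.13 − (-0.44) = 0.31 V, with n = 2 electrons transferred.
At equilibrium E = 0, so the Nernst equation gives ln K = nFE°/RT = (2)(96485)(0.31)/((8.314)(298)) = 24.14.

ln K = 24.1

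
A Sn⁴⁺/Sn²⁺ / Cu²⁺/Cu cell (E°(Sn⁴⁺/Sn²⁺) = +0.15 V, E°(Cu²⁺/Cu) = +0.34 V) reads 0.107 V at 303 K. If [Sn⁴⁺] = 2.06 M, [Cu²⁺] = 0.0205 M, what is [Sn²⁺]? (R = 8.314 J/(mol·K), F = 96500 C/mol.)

From the Nernst equation, ln Q = nF(E° − E)/RT = 2×96500×(0.19 − 0.107)/(8.314×303) = 6.359, so Q = 578.
With Q = [Sn⁴⁺]/([Sn²⁺]·[Cu²⁺]) and the known concentrations, [Sn²⁺] in the denominator gives [Sn²⁺] = 0.17 M.

0.17 M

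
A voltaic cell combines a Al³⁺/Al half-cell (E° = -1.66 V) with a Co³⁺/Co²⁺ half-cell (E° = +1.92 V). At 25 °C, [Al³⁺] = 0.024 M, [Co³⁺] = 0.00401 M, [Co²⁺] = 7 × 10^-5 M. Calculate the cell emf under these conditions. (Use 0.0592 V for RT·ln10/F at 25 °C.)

The Co³⁺/Co²⁺ couple has the higher reduction potential and acts as the cathode, so E°_cell = +1.92 − (-1.66) = 3.58 V.
Balancing electrons gives n = 3; the reaction quotient is Q = [Al³⁺]·[Co²⁺]^3/[Co³⁺]^3 = 1.28 × 10^-7.
At 25 °C, E = E° − (0.0592/n) log Q = 3.58 − (0.0592/3)(-6.894) = 3.580 + 0.136 = 3.716 V.

3.72 V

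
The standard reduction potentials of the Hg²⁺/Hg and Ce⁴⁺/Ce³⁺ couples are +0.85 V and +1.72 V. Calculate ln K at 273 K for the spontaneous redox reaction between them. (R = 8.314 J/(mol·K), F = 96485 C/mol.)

E°_cell = +1.72 − (+0.85) = 0.87 V, with n = 2 electrons transferred.
At equilibrium E = 0, so the Nernst equation gives ln K = nFE°/RT = (2)(96485)(0.87)/((8.314)(273)) = 73.97.

ln K = 74.0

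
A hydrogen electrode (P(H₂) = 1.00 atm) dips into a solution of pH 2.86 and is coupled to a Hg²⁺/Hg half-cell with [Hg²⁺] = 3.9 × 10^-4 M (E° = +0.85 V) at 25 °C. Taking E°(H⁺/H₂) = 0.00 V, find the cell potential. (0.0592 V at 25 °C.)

The Hg²⁺/Hg couple is the cathode, so E°_cell = 0.85 V; n = 2.
[H⁺] = 10^(−2.86) = 0.0014 M, and Q = [H⁺]^2 / ([Hg²⁺]·P(H₂)) = 0.00489.
E = E° − (0.0592/2) log Q = 0.85 − (0.0592/2)(-2.311) = 0.918 V.

0.92 V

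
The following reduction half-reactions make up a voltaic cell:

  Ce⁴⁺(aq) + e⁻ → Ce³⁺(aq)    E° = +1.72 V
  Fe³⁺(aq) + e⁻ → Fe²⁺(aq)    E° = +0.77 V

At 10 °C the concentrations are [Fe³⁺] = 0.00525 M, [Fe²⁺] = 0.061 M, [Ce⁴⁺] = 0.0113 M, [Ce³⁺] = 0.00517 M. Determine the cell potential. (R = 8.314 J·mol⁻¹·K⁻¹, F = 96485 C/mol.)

1.03 V

The Ce⁴⁺/Ce³⁺ couple has the higher reduction potential and acts as the cathode, so E°_cell = +1.72 − (+0.77) = 0.95 V.
Balancing electrons gives n = 1; the reaction quotient is Q = [Fe³⁺]·[Ce³⁺]/([Fe²⁺]·[Ce⁴⁺]) = 0.0394.
E = E° − (RT/nF) ln Q = 0.95 − (8.314×283)/(1×96485) × (-3.235) = 0.950 + 0.079 = 1.029 V.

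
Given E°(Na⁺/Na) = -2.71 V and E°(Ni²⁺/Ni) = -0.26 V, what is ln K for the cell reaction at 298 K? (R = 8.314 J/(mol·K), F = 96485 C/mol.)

ln K = 190.8

E°_cell = -0.26 − (-2.71) = 2.45 V, with n = 2 electrons transferred.
At equilibrium E = 0, so the Nernst equation gives ln K = nFE°/RT = (2)(96485)(2.45)/((8.314)(298)) = 190.82.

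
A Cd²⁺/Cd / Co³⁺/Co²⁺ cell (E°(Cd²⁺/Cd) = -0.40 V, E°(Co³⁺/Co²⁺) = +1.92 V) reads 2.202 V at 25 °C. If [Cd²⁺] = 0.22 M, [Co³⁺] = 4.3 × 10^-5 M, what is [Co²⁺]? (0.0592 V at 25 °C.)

0.009 M

From the Nernst equation, log Q = n(E° − E)/0.0592 = 2(2.32 − 2.202)/0.0592 = 3.986, so Q = 9690.
With Q = [Cd²⁺]·[Co²⁺]^2/[Co³⁺]^2 and the known concentrations, [Co²⁺]^2 in the numerator gives [Co²⁺] = 0.009 M.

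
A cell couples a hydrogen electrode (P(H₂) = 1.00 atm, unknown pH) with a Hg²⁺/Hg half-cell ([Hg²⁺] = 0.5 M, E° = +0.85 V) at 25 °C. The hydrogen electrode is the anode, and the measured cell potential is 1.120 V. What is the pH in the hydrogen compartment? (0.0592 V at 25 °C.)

E°_cell = 0.85 V and n = 2.
log Q = n(E° − E)/0.0592 = 2×(0.85 − 1.120)/0.0592 = -9.122.
With Q = [H⁺]^2 / ([Hg²⁺]·P(H₂)), solving for [H⁺] gives log[H⁺] = -4.711, so pH = 4.71.

pH = 4.71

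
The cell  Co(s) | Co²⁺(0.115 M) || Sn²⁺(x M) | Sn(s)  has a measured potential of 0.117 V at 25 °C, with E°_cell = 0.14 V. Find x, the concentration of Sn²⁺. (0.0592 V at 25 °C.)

From the Nernst equation, log Q = n(E° − E)/0.0592 = 2(0.14 − 0.117)/0.0592 = 0.777, so Q = 5.98.
With Q = [Co²⁺]/[Sn²⁺] and the known concentrations, [Sn²⁺] in the denominator gives [Sn²⁺] = 0.019 M.

0.019 M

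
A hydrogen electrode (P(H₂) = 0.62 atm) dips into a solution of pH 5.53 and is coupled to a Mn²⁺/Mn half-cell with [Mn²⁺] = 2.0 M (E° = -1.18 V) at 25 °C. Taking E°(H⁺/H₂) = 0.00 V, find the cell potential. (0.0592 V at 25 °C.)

0.85 V

The hydrogen couple is the cathode, so E°_cell = 1.18 V; n = 2.
[H⁺] = 10^(−5.53) = 3 × 10^-6 M, and Q = [Mn²⁺]·P(H₂) / [H⁺]^2 = 1.42 × 10^11.
E = E° − (0.0592/2) log Q = 1.18 − (0.0592/2)(11.153) = 0.850 V.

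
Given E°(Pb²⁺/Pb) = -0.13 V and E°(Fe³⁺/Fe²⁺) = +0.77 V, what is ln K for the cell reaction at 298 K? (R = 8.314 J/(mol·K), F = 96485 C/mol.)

ln K = 70.1

E°_cell = +0.77 − (-0.13) = 0.90 V, with n = 2 electrons transferred.
At equilibrium E = 0, so the Nernst equation gives ln K = nFE°/RT = (2)(96485)(0.90)/((8.314)(298)) = 70.10.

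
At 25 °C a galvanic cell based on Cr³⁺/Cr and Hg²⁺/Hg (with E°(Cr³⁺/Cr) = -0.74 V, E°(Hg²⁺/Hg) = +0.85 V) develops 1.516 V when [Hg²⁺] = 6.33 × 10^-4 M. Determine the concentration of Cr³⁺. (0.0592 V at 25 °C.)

From the Nernst equation, log Q = n(E° − E)/0.0592 = 6(1.59 − 1.516)/0.0592 = 7.500, so Q = 3.16 × 10^7.
With Q = [Cr³⁺]^2/[Hg²⁺]^3 and the known concentrations, [Cr³⁺]^2 in the numerator gives [Cr³⁺] = 0.09 M.

0.09 M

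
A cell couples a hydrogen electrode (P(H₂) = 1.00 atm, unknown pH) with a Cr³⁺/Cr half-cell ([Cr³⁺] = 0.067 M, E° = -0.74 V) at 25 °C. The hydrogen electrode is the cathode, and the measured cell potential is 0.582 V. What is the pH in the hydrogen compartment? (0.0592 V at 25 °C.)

pH = 3.06

E°_cell = 0.74 V and n = 6.
log Q = n(E° − E)/0.0592 = 6×(0.74 − 0.582)/0.0592 = 16.014.
With Q = [Cr³⁺]^2·P(H₂)^3 / [H⁺]^6, solving for [H⁺] gives log[H⁺] = -3.060, so pH = 3.06.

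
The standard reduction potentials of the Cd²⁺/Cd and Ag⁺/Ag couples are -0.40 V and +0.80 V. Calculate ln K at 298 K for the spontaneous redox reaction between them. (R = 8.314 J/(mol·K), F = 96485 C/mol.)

E°_cell = +0.80 − (-0.40) = 1.20 V, with n = 2 electrons transferred.
At equilibrium E = 0, so the Nernst equation gives ln K = nFE°/RT = (2)(96485)(1.20)/((8.314)(298)) = 93.46.

ln K = 93.5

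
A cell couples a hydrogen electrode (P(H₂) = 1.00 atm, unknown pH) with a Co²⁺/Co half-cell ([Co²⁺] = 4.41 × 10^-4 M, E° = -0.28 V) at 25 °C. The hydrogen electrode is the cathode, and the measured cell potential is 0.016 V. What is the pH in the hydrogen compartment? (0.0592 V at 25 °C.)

pH = 6.14

E°_cell = 0.28 V and n = 2.
log Q = n(E° − E)/0.0592 = 2×(0.28 − 0.016)/0.0592 = 8.919.
With Q = [Co²⁺]·P(H₂) / [H⁺]^2, solving for [H⁺] gives log[H⁺] = -6.137, so pH = 6.14.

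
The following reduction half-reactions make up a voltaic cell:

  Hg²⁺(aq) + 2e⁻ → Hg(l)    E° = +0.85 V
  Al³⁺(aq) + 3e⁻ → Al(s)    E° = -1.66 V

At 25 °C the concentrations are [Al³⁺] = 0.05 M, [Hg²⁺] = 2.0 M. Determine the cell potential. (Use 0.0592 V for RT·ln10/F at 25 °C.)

The Hg²⁺/Hg couple has the higher reduction potential and acts as the cathode, so E°_cell = +0.85 − (-1.66) = 2.51 V.
Balancing electrons gives n = 6; the reaction quotient is Q = [Al³⁺]^2/[Hg²⁺]^3 = 3.13 × 10^-4.
At 25 °C, E = E° − (0.0592/n) log Q = 2.51 − (0.0592/6)(-3.505) = 2.510 + 0.035 = 2.545 V.

2.54 V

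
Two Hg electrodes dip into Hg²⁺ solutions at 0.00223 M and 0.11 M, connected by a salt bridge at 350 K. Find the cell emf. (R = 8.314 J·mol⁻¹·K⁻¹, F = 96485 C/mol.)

0.059 V

Both half-cells are Hg²⁺/Hg, so E°_cell = 0. The concentrated side is the cathode; the cell reaction moves Hg²⁺ from high to low concentration with n = 2.
Q = [Hg²⁺]_dilute/[Hg²⁺]_conc = 0.00223/0.11 = 0.0203.
E = 0 − (RT/nF) ln Q = −((8.314×350)/(2×96485))(-3.898) = 0.0588 V.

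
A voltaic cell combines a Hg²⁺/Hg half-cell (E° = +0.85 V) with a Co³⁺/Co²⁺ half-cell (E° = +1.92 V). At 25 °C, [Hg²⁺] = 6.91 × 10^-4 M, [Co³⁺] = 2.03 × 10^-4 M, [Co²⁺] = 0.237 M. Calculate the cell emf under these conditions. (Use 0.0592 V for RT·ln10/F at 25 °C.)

0.982 V

The Co³⁺/Co²⁺ couple has the higher reduction potential and acts as the cathode, so E°_cell = +1.92 − (+0.85) = 1.07 V.
Balancing electrons gives n = 2; the reaction quotient is Q = [Hg²⁺]·[Co²⁺]^2/[Co³⁺]^2 = 942.
At 25 °C, E = E° − (0.0592/n) log Q = 1.07 − (0.0592/2)(2.974) = 1.070 − 0.088 = 0.982 V.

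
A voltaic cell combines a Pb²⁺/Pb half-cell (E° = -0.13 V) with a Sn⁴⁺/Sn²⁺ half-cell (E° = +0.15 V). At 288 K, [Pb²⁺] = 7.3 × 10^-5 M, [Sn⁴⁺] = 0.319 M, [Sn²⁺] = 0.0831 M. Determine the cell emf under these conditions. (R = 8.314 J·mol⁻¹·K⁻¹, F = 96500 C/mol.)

The Sn⁴⁺/Sn²⁺ couple has the higher reduction potential and acts as the cathode, so E°_cell = +0.15 − (-0.13) = 0.28 V.
Balancing electrons gives n = 2; the reaction quotient is Q = [Pb²⁺]·[Sn²⁺]/[Sn⁴⁺] = 1.9 × 10^-5.
E = E° − (RT/nF) ln Q = 0.28 − (8.314×288)/(2×96500) × (-10.870) = 0.280 + 0.135 = 0.415 V.

0.415 V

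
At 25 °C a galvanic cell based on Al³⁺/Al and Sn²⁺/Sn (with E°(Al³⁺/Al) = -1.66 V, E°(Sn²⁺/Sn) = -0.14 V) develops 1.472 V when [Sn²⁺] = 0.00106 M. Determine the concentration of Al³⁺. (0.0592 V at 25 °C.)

0.0093 M

From the Nernst equation, log Q = n(E° − E)/0.0592 = 6(1.52 − 1.472)/0.0592 = 4.865, so Q = 7.33 × 10^4.
With Q = [Al³⁺]^2/[Sn²⁺]^3 and the known concentrations, [Al³⁺]^2 in the numerator gives [Al³⁺] = 0.0093 M.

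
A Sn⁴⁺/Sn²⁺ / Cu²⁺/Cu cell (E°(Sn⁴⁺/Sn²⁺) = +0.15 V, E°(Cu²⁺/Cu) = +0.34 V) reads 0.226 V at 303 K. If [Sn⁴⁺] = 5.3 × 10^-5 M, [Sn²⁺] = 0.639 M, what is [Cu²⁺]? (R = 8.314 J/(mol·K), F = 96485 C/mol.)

From the Nernst equation, ln Q = nF(E° − E)/RT = 2×96485×(0.19 − 0.226)/(8.314×303) = -2.758, so Q = 0.0634.
With Q = [Sn⁴⁺]/([Sn²⁺]·[Cu²⁺]) and the known concentrations, [Cu²⁺] in the denominator gives [Cu²⁺] = 0.0013 M.

0.0013 M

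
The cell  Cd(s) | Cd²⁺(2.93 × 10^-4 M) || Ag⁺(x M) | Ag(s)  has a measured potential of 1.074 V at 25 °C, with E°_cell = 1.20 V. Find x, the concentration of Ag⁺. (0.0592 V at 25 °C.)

1.3 × 10^-4 M

From the Nernst equation, log Q = n(E° − E)/0.0592 = 2(1.20 − 1.074)/0.0592 = 4.257, so Q = 1.81 × 10^4.
With Q = [Cd²⁺]/[Ag⁺]^2 and the known concentrations, [Ag⁺]^2 in the denominator gives [Ag⁺] = 1.3 × 10^-4 M.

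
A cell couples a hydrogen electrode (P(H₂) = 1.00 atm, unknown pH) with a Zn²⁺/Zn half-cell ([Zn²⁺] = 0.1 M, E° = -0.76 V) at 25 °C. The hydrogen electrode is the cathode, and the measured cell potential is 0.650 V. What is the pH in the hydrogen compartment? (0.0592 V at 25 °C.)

E°_cell = 0.76 V and n = 2.
log Q = n(E° − E)/0.0592 = 2×(0.76 − 0.650)/0.0592 = 3.716.
With Q = [Zn²⁺]·P(H₂) / [H⁺]^2, solving for [H⁺] gives log[H⁺] = -2.358, so pH = 2.36.

pH = 2.36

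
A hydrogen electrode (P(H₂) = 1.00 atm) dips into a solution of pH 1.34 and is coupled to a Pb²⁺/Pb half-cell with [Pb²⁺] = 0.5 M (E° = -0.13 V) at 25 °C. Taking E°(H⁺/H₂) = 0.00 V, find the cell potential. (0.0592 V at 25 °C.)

The hydrogen couple is the cathode, so E°_cell = 0.13 V; n = 2.
[H⁺] = 10^(−1.34) = 0.046 M, and Q = [Pb²⁺]·P(H₂) / [H⁺]^2 = 239.
E = E° − (0.0592/2) log Q = 0.13 − (0.0592/2)(2.379) = 0.060 V.

0.060 V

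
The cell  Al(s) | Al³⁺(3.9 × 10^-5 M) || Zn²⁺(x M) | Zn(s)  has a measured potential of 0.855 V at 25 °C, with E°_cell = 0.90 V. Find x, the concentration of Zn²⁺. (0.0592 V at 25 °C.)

From the Nernst equation, log Q = n(E° − E)/0.0592 = 6(0.90 − 0.855)/0.0592 = 4.561, so Q = 3.64 × 10^4.
With Q = [Al³⁺]^2/[Zn²⁺]^3 and the known concentrations, [Zn²⁺]^3 in the denominator gives [Zn²⁺] = 3.5 × 10^-5 M.

3.5 × 10^-5 M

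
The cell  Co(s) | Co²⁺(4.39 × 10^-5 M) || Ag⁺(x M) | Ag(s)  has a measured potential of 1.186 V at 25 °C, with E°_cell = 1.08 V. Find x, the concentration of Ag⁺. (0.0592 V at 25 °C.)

From the Nernst equation, log Q = n(E° − E)/0.0592 = 2(1.08 − 1.186)/0.0592 = -3.581, so Q = 2.62 × 10^-4.
With Q = [Co²⁺]/[Ag⁺]^2 and the known concentrations, [Ag⁺]^2 in the denominator gives [Ag⁺] = 0.41 M.

0.41 M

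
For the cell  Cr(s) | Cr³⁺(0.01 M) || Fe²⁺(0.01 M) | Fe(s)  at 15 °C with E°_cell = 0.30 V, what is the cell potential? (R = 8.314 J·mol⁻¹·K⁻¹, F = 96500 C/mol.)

Balancing electrons gives n = 6; the reaction quotient is Q = [Cr³⁺]^2/[Fe²⁺]^3 = 100.
E = E° − (RT/nF) ln Q = 0.30 − (8.314×288)/(6×96500) × (4.605) = 0.300 − 0.019 = 0.281 V.

0.281 V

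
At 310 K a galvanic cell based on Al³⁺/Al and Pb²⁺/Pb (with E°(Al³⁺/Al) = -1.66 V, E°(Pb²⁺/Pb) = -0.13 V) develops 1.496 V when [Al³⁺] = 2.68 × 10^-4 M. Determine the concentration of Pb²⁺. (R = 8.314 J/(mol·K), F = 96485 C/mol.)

From the Nernst equation, ln Q = nF(E° − E)/RT = 6×96485×(1.53 − 1.496)/(8.314×310) = 7.637, so Q = 2070.
With Q = [Al³⁺]^2/[Pb²⁺]^3 and the known concentrations, [Pb²⁺]^3 in the denominator gives [Pb²⁺] = 3.3 × 10^-4 M.

3.3 × 10^-4 M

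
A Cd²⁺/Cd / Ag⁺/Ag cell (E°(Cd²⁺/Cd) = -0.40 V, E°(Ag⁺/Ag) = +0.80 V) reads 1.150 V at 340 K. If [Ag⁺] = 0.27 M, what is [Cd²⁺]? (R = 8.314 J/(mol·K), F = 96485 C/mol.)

From the Nernst equation, ln Q = nF(E° − E)/RT = 2×96485×(1.20 − 1.150)/(8.314×340) = 3.413, so Q = 30.4.
With Q = [Cd²⁺]/[Ag⁺]^2 and the known concentrations, [Cd²⁺] in the numerator gives [Cd²⁺] = 2.2 M.

2.2 M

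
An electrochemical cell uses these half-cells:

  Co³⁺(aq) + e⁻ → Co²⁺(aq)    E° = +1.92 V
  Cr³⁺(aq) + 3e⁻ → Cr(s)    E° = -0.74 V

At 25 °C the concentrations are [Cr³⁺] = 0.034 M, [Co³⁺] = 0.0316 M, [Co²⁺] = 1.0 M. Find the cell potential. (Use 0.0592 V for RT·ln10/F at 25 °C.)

The Co³⁺/Co²⁺ couple has the higher reduction potential and acts as the cathode, so E°_cell = +1.92 − (-0.74) = 2.66 V.
Balancing electrons gives n = 3; the reaction quotient is Q = [Cr³⁺]·[Co²⁺]^3/[Co³⁺]^3 = 1080.
At 25 °C, E = E° − (0.0592/n) log Q = 2.66 − (0.0592/3)(3.032) = 2.660 − 0.060 = 2.600 V.

2.60 V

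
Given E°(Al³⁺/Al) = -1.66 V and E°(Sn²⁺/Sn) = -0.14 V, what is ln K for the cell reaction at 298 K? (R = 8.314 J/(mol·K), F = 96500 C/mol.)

ln K = 355.2

E°_cell = -0.14 − (-1.66) = 1.52 V, with n = 6 electrons transferred.
At equilibrium E = 0, so the Nernst equation gives ln K = nFE°/RT = (6)(96500)(1.52)/((8.314)(298)) = 355.22.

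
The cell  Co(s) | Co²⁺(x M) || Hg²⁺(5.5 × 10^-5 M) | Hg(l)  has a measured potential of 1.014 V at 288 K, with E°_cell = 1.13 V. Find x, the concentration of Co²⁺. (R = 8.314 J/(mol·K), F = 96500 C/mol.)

0.63 M

From the Nernst equation, ln Q = nF(E° − E)/RT = 2×96500×(1.13 − 1.014)/(8.314×288) = 9.350, so Q = 1.15 × 10^4.
With Q = [Co²⁺]/[Hg²⁺] and the known concentrations, [Co²⁺] in the numerator gives [Co²⁺] = 0.63 M.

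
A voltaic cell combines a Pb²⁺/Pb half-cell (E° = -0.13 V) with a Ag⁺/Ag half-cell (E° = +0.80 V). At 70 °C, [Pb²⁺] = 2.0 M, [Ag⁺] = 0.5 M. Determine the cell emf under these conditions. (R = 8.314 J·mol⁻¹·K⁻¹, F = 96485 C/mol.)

The Ag⁺/Ag couple has the higher reduction potential and acts as the cathode, so E°_cell = +0.80 − (-0.13) = 0.93 V.
Balancing electrons gives n = 2; the reaction quotient is Q = [Pb²⁺]/[Ag⁺]^2 = 8.00.
E = E° − (RT/nF) ln Q = 0.93 − (8.314×343)/(2×96485) × (2.079) = 0.930 − 0.031 = 0.899 V.

0.899 V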